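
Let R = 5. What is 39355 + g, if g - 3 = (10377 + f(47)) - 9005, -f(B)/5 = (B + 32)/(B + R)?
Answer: 2117565/52 ≈ 40722.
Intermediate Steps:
f(B) = -5*(32 + B)/(5 + B) (f(B) = -5*(B + 32)/(B + 5) = -5*(32 + B)/(5 + B))
g = 71105/52 (g = 3 + ((10377 + 5*(-32 - 1*47)/(5 + 47)) - 9005) = 3 + ((10377 + 5*(-32 - 47)/52) - 9005) = 3 + ((10377 + 5*(1/52)*(-79)) - 9005) = 3 + ((10377 - 395/52) - 9005) = 3 + (539209/52 - 9005) = 3 + 70949/52 = 71105/52 ≈ 1367.4)
39355 + g = 39355 + 71105/52 = 2117565/52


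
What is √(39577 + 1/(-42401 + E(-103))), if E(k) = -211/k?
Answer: 7*√3850981937070537/2183546 ≈ 198.94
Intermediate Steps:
√(39577 + 1/(-42401 + E(-103))) = √(39577 + 1/(-42401 - 211/(-103))) = √(39577 + 1/(-42401 - 211*(-1/103))) = √(39577 + 1/(-42401 + 211/103)) = √(39577 + 1/(-4367092/103)) = √(39577 - 103/4367092) = √(172836399981/4367092) = 7*√3850981937070537/2183546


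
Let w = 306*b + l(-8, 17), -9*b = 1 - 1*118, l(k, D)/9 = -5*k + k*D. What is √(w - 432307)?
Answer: I*√429193 ≈ 655.13*I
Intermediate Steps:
l(k, D) = -45*k + 9*D*k (l(k, D) = 9*(-5*k + k*D) = 9*(-5*k + D*k) = -45*k + 9*D*k)
b = 13 (b = -(1 - 1*118)/9 = -(1 - 118)/9 = -⅑*(-117) = 13)
w = 3114 (w = 306*13 + 9*(-8)*(-5 + 17) = 3978 + 9*(-8)*12 = 3978 - 864 = 3114)
√(w - 432307) = √(3114 - 432307) = √(-429193) = I*√429193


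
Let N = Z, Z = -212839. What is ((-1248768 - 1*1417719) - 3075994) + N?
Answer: -5955320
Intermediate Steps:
N = -212839
((-1248768 - 1*1417719) - 3075994) + N = ((-1248768 - 1*1417719) - 3075994) - 212839 = ((-1248768 - 1417719) - 3075994) - 212839 = (-2666487 - 3075994) - 212839 = -5742481 - 212839 = -5955320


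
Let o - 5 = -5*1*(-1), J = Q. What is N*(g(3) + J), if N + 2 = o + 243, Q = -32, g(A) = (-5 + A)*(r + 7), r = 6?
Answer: -14558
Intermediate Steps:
g(A) = -65 + 13*A (g(A) = (-5 + A)*(6 + 7) = (-5 + A)*13 = -65 + 13*A)
J = -32
o = 10 (o = 5 - 5*1*(-1) = 5 - 5*(-1) = 5 + 5 = 10)
N = 251 (N = -2 + (10 + 243) = -2 + 253 = 251)
N*(g(3) + J) = 251*((-65 + 13*3) - 32) = 251*((-65 + 39) - 32) = 251*(-26 - 32) = 251*(-58) = -14558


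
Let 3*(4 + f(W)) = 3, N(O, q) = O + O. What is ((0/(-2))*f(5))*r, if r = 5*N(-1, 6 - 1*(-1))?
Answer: 0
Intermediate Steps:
N(O, q) = 2*O
f(W) = -3 (f(W) = -4 + (1/3)*3 = -4 + 1 = -3)
r = -10 (r = 5*(2*(-1)) = 5*(-2) = -10)
((0/(-2))*f(5))*r = ((0/(-2))*(-3))*(-10) = ((0*(-1/2))*(-3))*(-10) = (0*(-3))*(-10) = 0*(-10) = 0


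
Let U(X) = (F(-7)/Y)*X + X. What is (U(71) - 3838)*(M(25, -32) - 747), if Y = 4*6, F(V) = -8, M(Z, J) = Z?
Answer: 8210584/3 ≈ 2.7369e+6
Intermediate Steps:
Y = 24
U(X) = 2*X/3 (U(X) = (-8/24)*X + X = (-8*1/24)*X + X = -X/3 + X = 2*X/3)
(U(71) - 3838)*(M(25, -32) - 747) = ((⅔)*71 - 3838)*(25 - 747) = (142/3 - 3838)*(-722) = -11372/3*(-722) = 8210584/3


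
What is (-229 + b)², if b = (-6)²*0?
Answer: 52441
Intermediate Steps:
b = 0 (b = 36*0 = 0)
(-229 + b)² = (-229 + 0)² = (-229)² = 52441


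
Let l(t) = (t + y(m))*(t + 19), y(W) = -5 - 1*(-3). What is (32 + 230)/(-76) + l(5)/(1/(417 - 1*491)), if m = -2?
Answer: -202595/38 ≈ -5331.4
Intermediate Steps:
y(W) = -2 (y(W) = -5 + 3 = -2)
l(t) = (-2 + t)*(19 + t) (l(t) = (t - 2)*(t + 19) = (-2 + t)*(19 + t))
(32 + 230)/(-76) + l(5)/(1/(417 - 1*491)) = (32 + 230)/(-76) + (-38 + 5² + 17*5)/(1/(417 - 1*491)) = 262*(-1/76) + (-38 + 25 + 85)/(1/(417 - 491)) = -131/38 + 72/(1/(-74)) = -131/38 + 72/(-1/74) = -131/38 + 72*(-74) = -131/38 - 5328 = -202595/38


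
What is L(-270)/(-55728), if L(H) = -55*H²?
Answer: 12375/172 ≈ 71.948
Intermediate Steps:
L(-270)/(-55728) = -55*(-270)²/(-55728) = -55*72900*(-1/55728) = -4009500*(-1/55728) = 12375/172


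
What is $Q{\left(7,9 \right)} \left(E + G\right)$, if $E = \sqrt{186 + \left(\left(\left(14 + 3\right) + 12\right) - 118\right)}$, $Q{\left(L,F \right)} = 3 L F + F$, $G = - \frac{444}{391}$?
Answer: $- \frac{87912}{391} + 198 \sqrt{97} \approx 1725.2$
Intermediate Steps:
$G = - \frac{444}{391}$ ($G = \left(-444\right) \frac{1}{391} = - \frac{444}{391} \approx -1.1355$)
$Q{\left(L,F \right)} = F + 3 F L$ ($Q{\left(L,F \right)} = 3 F L + F = F + 3 F L$)
$E = \sqrt{97}$ ($E = \sqrt{186 + \left(\left(17 + 12\right) - 118\right)} = \sqrt{186 + \left(29 - 118\right)} = \sqrt{186 - 89} = \sqrt{97} \approx 9.8489$)
$Q{\left(7,9 \right)} \left(E + G\right) = 9 \left(1 + 3 \cdot 7\right) \left(\sqrt{97} - \frac{444}{391}\right) = 9 \left(1 + 21\right) \left(- \frac{444}{391} + \sqrt{97}\right) = 9 \cdot 22 \left(- \frac{444}{391} + \sqrt{97}\right) = 198 \left(- \frac{444}{391} + \sqrt{97}\right) = - \frac{87912}{391} + 198 \sqrt{97}$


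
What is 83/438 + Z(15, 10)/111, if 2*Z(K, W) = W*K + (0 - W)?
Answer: 13291/16206 ≈ 0.82013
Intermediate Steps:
Z(K, W) = -W/2 + K*W/2 (Z(K, W) = (W*K + (0 - W))/2 = (K*W - W)/2 = (-W + K*W)/2 = -W/2 + K*W/2)
83/438 + Z(15, 10)/111 = 83/438 + ((½)*10*(-1 + 15))/111 = 83*(1/438) + ((½)*10*14)*(1/111) = 83/438 + 70*(1/111) = 83/438 + 70/111 = 13291/16206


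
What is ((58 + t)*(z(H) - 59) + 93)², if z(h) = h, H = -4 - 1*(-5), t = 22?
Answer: 20675209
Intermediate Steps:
H = 1 (H = -4 + 5 = 1)
((58 + t)*(z(H) - 59) + 93)² = ((58 + 22)*(1 - 59) + 93)² = (80*(-58) + 93)² = (-4640 + 93)² = (-4547)² = 20675209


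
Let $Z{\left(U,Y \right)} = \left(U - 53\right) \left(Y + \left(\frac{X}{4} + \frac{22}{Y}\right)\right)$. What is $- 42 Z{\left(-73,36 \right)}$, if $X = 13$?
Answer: $210945$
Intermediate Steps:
$Z{\left(U,Y \right)} = \left(-53 + U\right) \left(\frac{13}{4} + Y + \frac{22}{Y}\right)$ ($Z{\left(U,Y \right)} = \left(U - 53\right) \left(Y + \left(\frac{13}{4} + \frac{22}{Y}\right)\right) = \left(-53 + U\right) \left(Y + \left(13 \cdot \frac{1}{4} + \frac{22}{Y}\right)\right) = \left(-53 + U\right) \left(Y + \left(\frac{13}{4} + \frac{22}{Y}\right)\right) = \left(-53 + U\right) \left(\frac{13}{4} + Y + \frac{22}{Y}\right)$)
$- 42 Z{\left(-73,36 \right)} = - 42 \frac{-4664 + 88 \left(-73\right) + 36 \left(-689 - 7632 + 13 \left(-73\right) + 4 \left(-73\right) 36\right)}{4 \cdot 36} = - 42 \cdot \frac{1}{4} \cdot \frac{1}{36} \left(-4664 - 6424 + 36 \left(-689 - 7632 - 949 - 10512\right)\right) = - 42 \cdot \frac{1}{4} \cdot \frac{1}{36} \left(-4664 - 6424 + 36 \left(-19782\right)\right) = - 42 \cdot \frac{1}{4} \cdot \frac{1}{36} \left(-4664 - 6424 - 712152\right) = - 42 \cdot \frac{1}{4} \cdot \frac{1}{36} \left(-723240\right) = \left(-42\right) \left(- \frac{10045}{2}\right) = 210945$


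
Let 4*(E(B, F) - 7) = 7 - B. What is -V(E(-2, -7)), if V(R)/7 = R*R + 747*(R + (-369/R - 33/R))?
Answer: 105543137/592 ≈ 1.7828e+5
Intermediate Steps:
E(B, F) = 35/4 - B/4 (E(B, F) = 7 + (7 - B)/4 = 7 + (7/4 - B/4) = 35/4 - B/4)
V(R) = -2102058/R + 7*R**2 + 5229*R (V(R) = 7*(R*R + 747*(R + (-369/R - 33/R))) = 7*(R**2 + 747*(R - 402/R)) = 7*(R**2 + (-300294/R + 747*R)) = 7*(R**2 - 300294/R + 747*R) = -2102058/R + 7*R**2 + 5229*R)
-V(E(-2, -7)) = -7*(-300294 + (35/4 - 1/4*(-2))**2*(747 + (35/4 - 1/4*(-2))))/(35/4 - 1/4*(-2)) = -7*(-300294 + (35/4 + 1/2)**2*(747 + (35/4 + 1/2)))/(35/4 + 1/2) = -7*(-300294 + (37/4)**2*(747 + 37/4))/37/4 = -7*4*(-300294 + (1369/16)*(3025/4))/37 = -7*4*(-300294 + 4141225/64)/37 = -7*4*(-15077591)/(37*64) = -1*(-105543137/592) = 105543137/592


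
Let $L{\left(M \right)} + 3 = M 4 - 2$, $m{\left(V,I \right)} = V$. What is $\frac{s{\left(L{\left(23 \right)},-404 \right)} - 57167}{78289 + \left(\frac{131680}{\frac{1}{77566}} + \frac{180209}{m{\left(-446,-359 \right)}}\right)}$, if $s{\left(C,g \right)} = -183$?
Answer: $- \frac{5115620}{911086013833} \approx -5.6149 \cdot 10^{-6}$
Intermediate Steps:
$L{\left(M \right)} = -5 + 4 M$ ($L{\left(M \right)} = -3 + \left(M 4 - 2\right) = -3 + \left(4 M - 2\right) = -3 + \left(-2 + 4 M\right) = -5 + 4 M$)
$\frac{s{\left(L{\left(23 \right)},-404 \right)} - 57167}{78289 + \left(\frac{131680}{\frac{1}{77566}} + \frac{180209}{m{\left(-446,-359 \right)}}\right)} = \frac{-183 - 57167}{78289 + \left(\frac{131680}{\frac{1}{77566}} + \frac{180209}{-446}\right)} = - \frac{57350}{78289 + \left(131680 \frac{1}{\frac{1}{77566}} + 180209 \left(- \frac{1}{446}\right)\right)} = - \frac{57350}{78289 + \left(131680 \cdot 77566 - \frac{180209}{446}\right)} = - \frac{57350}{78289 + \left(10213890880 - \frac{180209}{446}\right)} = - \frac{57350}{78289 + \frac{4555395152271}{446}} = - \frac{57350}{\frac{4555430069165}{446}} = \left(-57350\right) \frac{446}{4555430069165} = - \frac{5115620}{911086013833}$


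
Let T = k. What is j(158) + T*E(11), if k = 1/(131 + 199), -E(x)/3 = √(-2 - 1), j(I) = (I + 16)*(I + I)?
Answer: 54984 - I*√3/110 ≈ 54984.0 - 0.015746*I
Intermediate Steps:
j(I) = 2*I*(16 + I) (j(I) = (16 + I)*(2*I) = 2*I*(16 + I))
E(x) = -3*I*√3 (E(x) = -3*√(-2 - 1) = -3*I*√3)
k = 1/330 ≈ 0.0030303
T = 1/330 ≈ 0.0030303
j(158) + T*E(11) = 2*158*(16 + 158) + (-3*I*√3)/330 = 2*158*174 - I*√3/110 = 54984 - I*√3/110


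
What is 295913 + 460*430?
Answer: 493713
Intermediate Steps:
295913 + 460*430 = 295913 + 197800 = 493713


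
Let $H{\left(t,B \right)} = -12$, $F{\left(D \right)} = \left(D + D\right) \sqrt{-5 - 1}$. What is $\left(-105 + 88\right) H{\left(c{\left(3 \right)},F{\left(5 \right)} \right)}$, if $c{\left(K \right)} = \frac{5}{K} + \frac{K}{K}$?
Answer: $204$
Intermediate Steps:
$c{\left(K \right)} = 1 + \frac{5}{K}$ ($c{\left(K \right)} = \frac{5}{K} + 1 = 1 + \frac{5}{K}$)
$F{\left(D \right)} = 2 i D \sqrt{6}$ ($F{\left(D \right)} = 2 D \sqrt{-6} = 2 D i \sqrt{6} = 2 i D \sqrt{6}$)
$\left(-105 + 88\right) H{\left(c{\left(3 \right)},F{\left(5 \right)} \right)} = \left(-105 + 88\right) \left(-12\right) = \left(-17\right) \left(-12\right) = 204$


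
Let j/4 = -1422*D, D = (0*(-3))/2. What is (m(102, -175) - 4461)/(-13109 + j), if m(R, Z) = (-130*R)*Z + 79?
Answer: -2316118/13109 ≈ -176.68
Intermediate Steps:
m(R, Z) = 79 - 130*R*Z (m(R, Z) = -130*R*Z + 79 = 79 - 130*R*Z)
D = 0 (D = 0*(½) = 0)
j = 0 (j = 4*(-1422*0) = 4*0 = 0)
(m(102, -175) - 4461)/(-13109 + j) = ((79 - 130*102*(-175)) - 4461)/(-13109 + 0) = ((79 + 2320500) - 4461)/(-13109) = (2320579 - 4461)*(-1/13109) = 2316118*(-1/13109) = -2316118/13109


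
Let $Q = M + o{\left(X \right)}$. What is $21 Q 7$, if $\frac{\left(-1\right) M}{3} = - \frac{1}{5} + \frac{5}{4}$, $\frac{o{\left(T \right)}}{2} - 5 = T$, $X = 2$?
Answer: $\frac{31899}{20} \approx 1594.9$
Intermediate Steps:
$o{\left(T \right)} = 10 + 2 T$
$M = - \frac{63}{20}$ ($M = - 3 \left(- \frac{1}{5} + \frac{5}{4}\right) = \left(-3\right) \frac{21}{20} = - \frac{63}{20} \approx -3.15$)
$Q = \frac{217}{20}$ ($Q = - \frac{63}{20} + \left(10 + 2 \cdot 2\right) = - \frac{63}{20} + \left(10 + 4\right) = - \frac{63}{20} + 14 = \frac{217}{20} \approx 10.85$)
$21 Q 7 = 21 \cdot \frac{217}{20} \cdot 7 = \frac{4557}{20} \cdot 7 = \frac{31899}{20}$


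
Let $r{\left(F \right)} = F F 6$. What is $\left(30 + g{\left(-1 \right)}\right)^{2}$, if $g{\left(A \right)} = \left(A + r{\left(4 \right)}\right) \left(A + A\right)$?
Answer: $25600$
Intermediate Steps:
$r{\left(F \right)} = 6 F^{2}$ ($r{\left(F \right)} = F^{2} \cdot 6 = 6 F^{2}$)
$g{\left(A \right)} = 2 A \left(96 + A\right)$ ($g{\left(A \right)} = \left(A + 6 \cdot 4^{2}\right) \left(A + A\right) = \left(A + 6 \cdot 16\right) 2 A = \left(A + 96\right) 2 A = \left(96 + A\right) 2 A = 2 A \left(96 + A\right)$)
$\left(30 + g{\left(-1 \right)}\right)^{2} = \left(30 + 2 \left(-1\right) \left(96 - 1\right)\right)^{2} = \left(30 + 2 \left(-1\right) 95\right)^{2} = \left(30 - 190\right)^{2} = \left(-160\right)^{2} = 25600$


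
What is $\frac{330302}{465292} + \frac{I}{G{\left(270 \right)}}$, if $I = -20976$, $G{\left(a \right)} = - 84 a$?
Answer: $\frac{359400299}{219850470} \approx 1.6347$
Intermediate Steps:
$\frac{330302}{465292} + \frac{I}{G{\left(270 \right)}} = \frac{330302}{465292} - \frac{20976}{\left(-84\right) 270} = 330302 \cdot \frac{1}{465292} - \frac{20976}{-22680} = \frac{165151}{232646} - - \frac{874}{945} = \frac{165151}{232646} + \frac{874}{945} = \frac{359400299}{219850470}$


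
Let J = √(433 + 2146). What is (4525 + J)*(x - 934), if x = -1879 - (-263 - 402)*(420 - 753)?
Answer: -1014767450 - 224258*√2579 ≈ -1.0262e+9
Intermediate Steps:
J = √2579 ≈ 50.784
x = -223324 (x = -1879 - (-665)*(-333) = -1879 - 1*221445 = -1879 - 221445 = -223324)
(4525 + J)*(x - 934) = (4525 + √2579)*(-223324 - 934) = (4525 + √2579)*(-224258) = -1014767450 - 224258*√2579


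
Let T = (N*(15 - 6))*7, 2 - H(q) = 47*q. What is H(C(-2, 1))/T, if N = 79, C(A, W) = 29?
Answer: -1361/4977 ≈ -0.27346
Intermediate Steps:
H(q) = 2 - 47*q
T = 4977 (T = (79*(15 - 6))*7 = (79*9)*7 = 711*7 = 4977)
H(C(-2, 1))/T = (2 - 47*29)/4977 = (2 - 1363)*(1/4977) = -1361*1/4977 = -1361/4977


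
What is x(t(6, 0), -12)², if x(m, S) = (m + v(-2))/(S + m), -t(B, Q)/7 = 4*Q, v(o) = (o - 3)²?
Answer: 625/144 ≈ 4.3403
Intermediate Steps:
v(o) = (-3 + o)²
t(B, Q) = -28*Q
x(m, S) = (25 + m)/(S + m) (x(m, S) = (m + (-3 - 2)²)/(S + m) = (m + (-5)²)/(S + m) = (m + 25)/(S + m) = (25 + m)/(S + m))
x(t(6, 0), -12)² = ((25 - 28*0)/(-12 - 28*0))² = ((25 + 0)/(-12 + 0))² = (25/(-12))² = (-1/12*25)² = (-25/12)² = 625/144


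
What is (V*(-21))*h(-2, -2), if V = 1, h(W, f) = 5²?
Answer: -525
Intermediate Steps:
h(W, f) = 25
(V*(-21))*h(-2, -2) = (1*(-21))*25 = -21*25 = -525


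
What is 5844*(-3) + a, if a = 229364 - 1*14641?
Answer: 197191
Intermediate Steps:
a = 214723 (a = 229364 - 14641 = 214723)
5844*(-3) + a = 5844*(-3) + 214723 = -17532 + 214723 = 197191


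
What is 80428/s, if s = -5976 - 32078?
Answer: -40214/19027 ≈ -2.1135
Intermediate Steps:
s = -38054
80428/s = 80428/(-38054) = 80428*(-1/38054) = -40214/19027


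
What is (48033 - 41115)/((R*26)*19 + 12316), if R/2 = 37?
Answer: 3459/24436 ≈ 0.14155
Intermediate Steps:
R = 74 (R = 2*37 = 74)
(48033 - 41115)/((R*26)*19 + 12316) = (48033 - 41115)/((74*26)*19 + 12316) = 6918/(1924*19 + 12316) = 6918/(36556 + 12316) = 6918/48872 = 6918*(1/48872) = 3459/24436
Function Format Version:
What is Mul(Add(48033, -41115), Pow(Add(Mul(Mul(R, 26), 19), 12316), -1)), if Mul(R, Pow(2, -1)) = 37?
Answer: Rational(3459, 24436) ≈ 0.14155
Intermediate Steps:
R = 74 (R = Mul(2, 37) = 74)
Mul(Add(48033, -41115), Pow(Add(Mul(Mul(R, 26), 19), 12316), -1)) = Mul(Add(48033, -41115), Pow(Add(Mul(Mul(74, 26), 19), 12316), -1)) = Mul(6918, Pow(Add(Mul(1924, 19), 12316), -1)) = Mul(6918, Pow(Add(36556, 12316), -1)) = Mul(6918, Pow(48872, -1)) = Mul(6918, Rational(1, 48872)) = Rational(3459, 24436)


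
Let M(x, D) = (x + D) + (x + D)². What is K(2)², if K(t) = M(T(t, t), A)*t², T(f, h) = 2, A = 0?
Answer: 576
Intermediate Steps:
M(x, D) = D + x + (D + x)² (M(x, D) = (D + x) + (D + x)² = D + x + (D + x)²)
K(t) = 6*t² (K(t) = (0 + 2 + (0 + 2)²)*t² = (0 + 2 + 2²)*t² = (0 + 2 + 4)*t² = 6*t²)
K(2)² = (6*2²)² = (6*4)² = 24² = 576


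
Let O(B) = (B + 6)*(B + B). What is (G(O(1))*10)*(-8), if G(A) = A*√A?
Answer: -1120*√14 ≈ -4190.7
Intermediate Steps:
O(B) = 2*B*(6 + B) (O(B) = (6 + B)*(2*B) = 2*B*(6 + B))
G(A) = A^(3/2)
(G(O(1))*10)*(-8) = ((2*1*(6 + 1))^(3/2)*10)*(-8) = ((2*1*7)^(3/2)*10)*(-8) = (14^(3/2)*10)*(-8) = ((14*√14)*10)*(-8) = (140*√14)*(-8) = -1120*√14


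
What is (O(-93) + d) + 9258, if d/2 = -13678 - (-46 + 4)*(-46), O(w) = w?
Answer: -22055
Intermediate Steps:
d = -31220 (d = 2*(-13678 - (-46 + 4)*(-46)) = 2*(-13678 - (-42)*(-46)) = 2*(-13678 - 1*1932) = 2*(-13678 - 1932) = 2*(-15610) = -31220)
(O(-93) + d) + 9258 = (-93 - 31220) + 9258 = -31313 + 9258 = -22055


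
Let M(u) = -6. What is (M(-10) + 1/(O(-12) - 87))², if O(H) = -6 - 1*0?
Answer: 312481/8649 ≈ 36.129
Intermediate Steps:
O(H) = -6 (O(H) = -6 + 0 = -6)
(M(-10) + 1/(O(-12) - 87))² = (-6 + 1/(-6 - 87))² = (-6 + 1/(-93))² = (-6 - 1/93)² = (-559/93)² = 312481/8649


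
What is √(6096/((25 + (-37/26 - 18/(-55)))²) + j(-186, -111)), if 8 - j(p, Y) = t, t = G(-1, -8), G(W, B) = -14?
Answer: √38172215158/34183 ≈ 5.7156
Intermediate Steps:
t = -14
j(p, Y) = 22 (j(p, Y) = 8 - 1*(-14) = 8 + 14 = 22)
√(6096/((25 + (-37/26 - 18/(-55)))²) + j(-186, -111)) = √(6096/((25 + (-37/26 - 18/(-55)))²) + 22) = √(6096/((25 + (-37*1/26 - 18*(-1/55)))²) + 22) = √(6096/((25 + (-37/26 + 18/55))²) + 22) = √(6096/((25 - 1567/1430)²) + 22) = √(6096/((34183/1430)²) + 22) = √(6096/(1168477489/2044900) + 22) = √(6096*(2044900/1168477489) + 22) = √(12465710400/1168477489 + 22) = √(38172215158/1168477489) = √38172215158/34183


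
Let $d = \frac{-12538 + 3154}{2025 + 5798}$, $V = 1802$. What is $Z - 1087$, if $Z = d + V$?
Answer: $\frac{5584061}{7823} \approx 713.8$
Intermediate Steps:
$d = - \frac{9384}{7823} \approx -1.1995$
$Z = \frac{14087662}{7823}$ ($Z = - \frac{9384}{7823} + 1802 = \frac{14087662}{7823} \approx 1800.8$)
$Z - 1087 = \frac{14087662}{7823} - 1087 = \frac{5584061}{7823}$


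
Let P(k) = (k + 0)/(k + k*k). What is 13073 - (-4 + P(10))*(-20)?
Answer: 142943/11 ≈ 12995.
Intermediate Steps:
P(k) = k/(k + k²)
13073 - (-4 + P(10))*(-20) = 13073 - (-4 + 1/(1 + 10))*(-20) = 13073 - (-4 + 1/11)*(-20) = 13073 - (-43)*(-20)/11 = 13073 - 1*860/11 = 13073 - 860/11 = 142943/11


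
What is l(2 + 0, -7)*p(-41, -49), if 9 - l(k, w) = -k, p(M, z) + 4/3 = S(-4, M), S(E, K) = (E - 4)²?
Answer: 2068/3 ≈ 689.33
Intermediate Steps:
S(E, K) = (-4 + E)²
p(M, z) = 188/3 (p(M, z) = -4/3 + (-4 - 4)² = -4/3 + (-8)² = -4/3 + 64 = 188/3)
l(k, w) = 9 + k (l(k, w) = 9 - (-1)*k = 9 + k)
l(2 + 0, -7)*p(-41, -49) = (9 + (2 + 0))*(188/3) = (9 + 2)*(188/3) = 11*(188/3) = 2068/3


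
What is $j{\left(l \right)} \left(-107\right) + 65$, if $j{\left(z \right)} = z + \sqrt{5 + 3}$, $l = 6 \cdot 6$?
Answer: $-3787 - 214 \sqrt{2} \approx -4089.6$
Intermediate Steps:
$l = 36$
$j{\left(z \right)} = z + 2 \sqrt{2}$ ($j{\left(z \right)} = z + \sqrt{8} = z + 2 \sqrt{2}$)
$j{\left(l \right)} \left(-107\right) + 65 = \left(36 + 2 \sqrt{2}\right) \left(-107\right) + 65 = \left(-3852 - 214 \sqrt{2}\right) + 65 = -3787 - 214 \sqrt{2}$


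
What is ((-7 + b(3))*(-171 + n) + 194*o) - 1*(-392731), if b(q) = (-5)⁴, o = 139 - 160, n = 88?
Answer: 337363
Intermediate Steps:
o = -21
b(q) = 625
((-7 + b(3))*(-171 + n) + 194*o) - 1*(-392731) = ((-7 + 625)*(-171 + 88) + 194*(-21)) - 1*(-392731) = (618*(-83) - 4074) + 392731 = (-51294 - 4074) + 392731 = -55368 + 392731 = 337363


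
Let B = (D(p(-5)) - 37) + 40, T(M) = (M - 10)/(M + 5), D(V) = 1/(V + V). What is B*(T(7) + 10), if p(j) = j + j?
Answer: 2301/80 ≈ 28.763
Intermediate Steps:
p(j) = 2*j
D(V) = 1/(2*V)
T(M) = (-10 + M)/(5 + M)
B = 59/20 (B = (1/(2*((2*(-5)))) - 37) + 40 = ((½)/(-10) - 37) + 40 = ((½)*(-⅒) - 37) + 40 = (-1/20 - 37) + 40 = -741/20 + 40 = 59/20 ≈ 2.9500)
B*(T(7) + 10) = 59*((-10 + 7)/(5 + 7) + 10)/20 = 59*(-3/12 + 10)/20 = 59*((1/12)*(-3) + 10)/20 = 59*(-¼ + 10)/20 = (59/20)*(39/4) = 2301/80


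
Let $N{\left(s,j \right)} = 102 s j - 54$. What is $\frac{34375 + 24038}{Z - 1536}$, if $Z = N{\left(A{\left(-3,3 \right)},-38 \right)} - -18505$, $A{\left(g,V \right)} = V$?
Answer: $\frac{58413}{5287} \approx 11.048$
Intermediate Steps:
$N{\left(s,j \right)} = -54 + 102 j s$ ($N{\left(s,j \right)} = 102 j s - 54 = -54 + 102 j s$)
$Z = 6823$ ($Z = \left(-54 + 102 \left(-38\right) 3\right) - -18505 = \left(-54 - 11628\right) + 18505 = -11682 + 18505 = 6823$)
$\frac{34375 + 24038}{Z - 1536} = \frac{34375 + 24038}{6823 - 1536} = \frac{58413}{5287}$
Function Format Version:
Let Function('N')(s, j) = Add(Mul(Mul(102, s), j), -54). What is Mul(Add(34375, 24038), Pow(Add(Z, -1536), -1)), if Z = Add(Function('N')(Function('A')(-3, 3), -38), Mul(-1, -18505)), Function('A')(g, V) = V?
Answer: Rational(58413, 5287) ≈ 11.048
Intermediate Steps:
Function('N')(s, j) = Add(-54, Mul(102, j, s)) (Function('N')(s, j) = Add(Mul(102, j, s), -54) = Add(-54, Mul(102, j, s)))
Z = 6823 (Z = Add(Add(-54, Mul(102, -38, 3)), Mul(-1, -18505)) = Add(Add(-54, -11628), 18505) = Add(-11682, 18505) = 6823)
Mul(Add(34375, 24038), Pow(Add(Z, -1536), -1)) = Mul(Add(34375, 24038), Pow(Add(6823, -1536), -1)) = Mul(58413, Pow(5287, -1)) = Mul(58413, Rational(1, 5287)) = Rational(58413, 5287)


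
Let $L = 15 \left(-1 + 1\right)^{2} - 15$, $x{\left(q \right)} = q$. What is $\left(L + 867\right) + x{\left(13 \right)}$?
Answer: $865$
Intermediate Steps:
$L = -15$ ($L = 15 \cdot 0^{2} - 15 = 15 \cdot 0 - 15 = 0 - 15 = -15$)
$\left(L + 867\right) + x{\left(13 \right)} = \left(-15 + 867\right) + 13 = 852 + 13 = 865$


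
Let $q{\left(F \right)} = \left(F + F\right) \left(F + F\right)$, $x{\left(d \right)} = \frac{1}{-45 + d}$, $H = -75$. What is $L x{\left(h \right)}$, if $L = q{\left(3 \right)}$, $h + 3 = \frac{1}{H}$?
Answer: $- \frac{2700}{3601} \approx -0.74979$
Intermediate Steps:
$h = - \frac{226}{75}$ ($h = -3 + \frac{1}{-75} = -3 - \frac{1}{75} = - \frac{226}{75} \approx -3.0133$)
$q{\left(F \right)} = 4 F^{2}$ ($q{\left(F \right)} = 2 F 2 F = 4 F^{2}$)
$L = 36$ ($L = 4 \cdot 3^{2} = 4 \cdot 9 = 36$)
$L x{\left(h \right)} = \frac{36}{-45 - \frac{226}{75}} = \frac{36}{- \frac{3601}{75}} = 36 \left(- \frac{75}{3601}\right) = - \frac{2700}{3601}$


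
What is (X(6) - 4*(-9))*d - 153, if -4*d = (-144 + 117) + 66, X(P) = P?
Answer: -1125/2 ≈ -562.50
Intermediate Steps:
d = -39/4 (d = -((-144 + 117) + 66)/4 = -(-27 + 66)/4 = -¼*39 = -39/4 ≈ -9.7500)
(X(6) - 4*(-9))*d - 153 = (6 - 4*(-9))*(-39/4) - 153 = (6 + 36)*(-39/4) - 153 = 42*(-39/4) - 153 = -819/2 - 153 = -1125/2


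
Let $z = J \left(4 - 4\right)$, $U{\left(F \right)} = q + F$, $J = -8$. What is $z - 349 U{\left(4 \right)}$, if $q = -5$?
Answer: $349$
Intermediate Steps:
$U{\left(F \right)} = -5 + F$
$z = 0$ ($z = - 8 \left(4 - 4\right) = \left(-8\right) 0 = 0$)
$z - 349 U{\left(4 \right)} = 0 - 349 \left(-5 + 4\right) = 0 - -349 = 0 + 349 = 349$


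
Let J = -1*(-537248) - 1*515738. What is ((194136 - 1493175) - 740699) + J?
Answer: -2018228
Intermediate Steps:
J = 21510 (J = 537248 - 515738 = 21510)
((194136 - 1493175) - 740699) + J = ((194136 - 1493175) - 740699) + 21510 = (-1299039 - 740699) + 21510 = -2039738 + 21510 = -2018228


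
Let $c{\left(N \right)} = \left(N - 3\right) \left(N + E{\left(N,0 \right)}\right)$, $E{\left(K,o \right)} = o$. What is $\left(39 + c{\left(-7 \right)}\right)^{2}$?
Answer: $11881$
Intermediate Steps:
$c{\left(N \right)} = N \left(-3 + N\right)$ ($c{\left(N \right)} = \left(N - 3\right) \left(N + 0\right) = \left(-3 + N\right) N = N \left(-3 + N\right)$)
$\left(39 + c{\left(-7 \right)}\right)^{2} = \left(39 - 7 \left(-3 - 7\right)\right)^{2} = \left(39 - -70\right)^{2} = \left(39 + 70\right)^{2} = 109^{2} = 11881$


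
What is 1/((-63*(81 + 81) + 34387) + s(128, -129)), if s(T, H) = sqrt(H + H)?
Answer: 24181/584721019 - I*sqrt(258)/584721019 ≈ 4.1355e-5 - 2.747e-8*I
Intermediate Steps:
s(T, H) = sqrt(2)*sqrt(H) (s(T, H) = sqrt(2*H) = sqrt(2)*sqrt(H))
1/((-63*(81 + 81) + 34387) + s(128, -129)) = 1/((-63*(81 + 81) + 34387) + sqrt(2)*sqrt(-129)) = 1/((-63*162 + 34387) + sqrt(2)*(I*sqrt(129))) = 1/((-10206 + 34387) + I*sqrt(258)) = 1/(24181 + I*sqrt(258))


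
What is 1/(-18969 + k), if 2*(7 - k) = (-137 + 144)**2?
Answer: -2/37973 ≈ -5.2669e-5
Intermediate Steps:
k = -35/2 (k = 7 - (-137 + 144)**2/2 = 7 - 1/2*7**2 = 7 - 1/2*49 = 7 - 49/2 = -35/2 ≈ -17.500)
1/(-18969 + k) = 1/(-18969 - 35/2) = 1/(-37973/2) = -2/37973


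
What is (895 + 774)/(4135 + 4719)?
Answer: 1669/8854 ≈ 0.18850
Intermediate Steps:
(895 + 774)/(4135 + 4719) = 1669/8854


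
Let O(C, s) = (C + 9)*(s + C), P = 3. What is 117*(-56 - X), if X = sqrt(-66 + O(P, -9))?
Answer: -6552 - 117*I*sqrt(138) ≈ -6552.0 - 1374.4*I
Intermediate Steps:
O(C, s) = (9 + C)*(C + s)
X = I*sqrt(138) (X = sqrt(-66 + (3**2 + 9*3 + 9*(-9) + 3*(-9))) = sqrt(-66 + (9 + 27 - 81 - 27)) = sqrt(-66 - 72) = sqrt(-138) = I*sqrt(138) ≈ 11.747*I)
117*(-56 - X) = 117*(-56 - I*sqrt(138)) = -6552 - 117*I*sqrt(138)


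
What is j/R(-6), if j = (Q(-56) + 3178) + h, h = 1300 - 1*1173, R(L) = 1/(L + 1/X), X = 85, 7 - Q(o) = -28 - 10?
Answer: -341030/17 ≈ -20061.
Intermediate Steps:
Q(o) = 45 (Q(o) = 7 - (-28 - 10) = 7 - 1*(-38) = 7 + 38 = 45)
R(L) = 1/(1/85 + L) (R(L) = 1/(L + 1/85) = 1/(1/85 + L))
h = 127 (h = 1300 - 1173 = 127)
j = 3350 (j = (45 + 3178) + 127 = 3223 + 127 = 3350)
j/R(-6) = 3350/((85/(1 + 85*(-6)))) = 3350/((85/(1 - 510))) = 3350/((85/(-509))) = 3350/((85*(-1/509))) = 3350/(-85/509) = 3350*(-509/85) = -341030/17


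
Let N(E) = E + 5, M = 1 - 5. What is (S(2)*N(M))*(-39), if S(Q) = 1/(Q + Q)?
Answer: -39/4 ≈ -9.7500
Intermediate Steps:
S(Q) = 1/(2*Q)
M = -4
N(E) = 5 + E
(S(2)*N(M))*(-39) = (((½)/2)*(5 - 4))*(-39) = (((½)*(½))*1)*(-39) = ((¼)*1)*(-39) = (¼)*(-39) = -39/4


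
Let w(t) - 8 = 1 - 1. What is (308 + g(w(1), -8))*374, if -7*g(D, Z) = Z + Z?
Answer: 812328/7 ≈ 1.1605e+5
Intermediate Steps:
w(t) = 8 (w(t) = 8 + (1 - 1) = 8 + 0 = 8)
g(D, Z) = -2*Z/7 (g(D, Z) = -(Z + Z)/7 = -2*Z/7)
(308 + g(w(1), -8))*374 = (308 - 2/7*(-8))*374 = (308 + 16/7)*374 = (2172/7)*374 = 812328/7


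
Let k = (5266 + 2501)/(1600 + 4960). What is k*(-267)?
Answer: -2073789/6560 ≈ -316.13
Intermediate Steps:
k = 7767/6560 ≈ 1.1840
k*(-267) = (7767/6560)*(-267) = -2073789/6560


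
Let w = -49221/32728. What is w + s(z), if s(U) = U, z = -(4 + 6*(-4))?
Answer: 605339/32728 ≈ 18.496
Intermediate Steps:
z = 20 (z = -(4 - 24) = -1*(-20) = 20)
w = -49221/32728 (w = -49221*1/32728 = -49221/32728 ≈ -1.5039)
w + s(z) = -49221/32728 + 20 = 605339/32728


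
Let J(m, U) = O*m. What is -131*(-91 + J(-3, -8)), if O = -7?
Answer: 9170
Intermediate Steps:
J(m, U) = -7*m
-131*(-91 + J(-3, -8)) = -131*(-91 - 7*(-3)) = -131*(-91 + 21) = -131*(-70) = 9170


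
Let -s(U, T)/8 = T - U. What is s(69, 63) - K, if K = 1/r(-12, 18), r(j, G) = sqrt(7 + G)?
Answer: 239/5 ≈ 47.800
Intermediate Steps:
s(U, T) = -8*T + 8*U (s(U, T) = -8*(T - U) = -8*T + 8*U)
K = 1/5 (K = 1/(sqrt(7 + 18)) = 1/(sqrt(25)) = 1/5 ≈ 0.20000)
s(69, 63) - K = (-8*63 + 8*69) - 1*1/5 = (-504 + 552) - 1/5 = 48 - 1/5 = 239/5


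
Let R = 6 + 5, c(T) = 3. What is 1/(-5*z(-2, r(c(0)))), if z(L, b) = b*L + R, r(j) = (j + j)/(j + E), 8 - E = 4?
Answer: -7/325 ≈ -0.021538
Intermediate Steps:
E = 4 (E = 8 - 1*4 = 8 - 4 = 4)
r(j) = 2*j/(4 + j) (r(j) = (j + j)/(j + 4) = (2*j)/(4 + j) = 2*j/(4 + j))
R = 11
z(L, b) = 11 + L*b (z(L, b) = b*L + 11 = L*b + 11 = 11 + L*b)
1/(-5*z(-2, r(c(0)))) = 1/(-5*(11 - 4*3/(4 + 3))) = 1/(-5*(11 - 4*3/7)) = 1/(-5*(11 - 2*6/7)) = 1/(-5*(11 - 12/7)) = 1/(-5*65/7) = 1/(-325/7) = -7/325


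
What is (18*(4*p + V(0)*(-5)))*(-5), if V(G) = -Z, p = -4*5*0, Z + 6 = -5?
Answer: 4950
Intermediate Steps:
Z = -11 (Z = -6 - 5 = -11)
p = 0 (p = -20*0 = 0)
V(G) = 11 (V(G) = -1*(-11) = 11)
(18*(4*p + V(0)*(-5)))*(-5) = (18*(4*0 + 11*(-5)))*(-5) = (18*(0 - 55))*(-5) = (18*(-55))*(-5) = -990*(-5) = 4950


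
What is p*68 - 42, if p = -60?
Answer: -4122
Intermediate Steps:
p*68 - 42 = -60*68 - 42 = -4080 - 42 = -4122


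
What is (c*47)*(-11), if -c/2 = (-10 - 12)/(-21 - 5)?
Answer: 11374/13 ≈ 874.92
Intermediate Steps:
c = -22/13 (c = -2*(-10 - 12)/(-21 - 5) = -(-44)/(-26) = -(-44)*(-1)/26 = -2*11/13 = -22/13 ≈ -1.6923)
(c*47)*(-11) = -22/13*47*(-11) = -1034/13*(-11) = 11374/13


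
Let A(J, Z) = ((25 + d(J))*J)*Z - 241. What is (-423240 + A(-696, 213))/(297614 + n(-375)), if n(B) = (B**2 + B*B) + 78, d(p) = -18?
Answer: -1461217/578942 ≈ -2.5239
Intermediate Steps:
n(B) = 78 + 2*B**2 (n(B) = (B**2 + B**2) + 78 = 2*B**2 + 78 = 78 + 2*B**2)
A(J, Z) = -241 + 7*J*Z (A(J, Z) = ((25 - 18)*J)*Z - 241 = (7*J)*Z - 241 = 7*J*Z - 241 = -241 + 7*J*Z)
(-423240 + A(-696, 213))/(297614 + n(-375)) = (-423240 + (-241 + 7*(-696)*213))/(297614 + (78 + 2*(-375)**2)) = (-423240 + (-241 - 1037736))/(297614 + (78 + 2*140625)) = (-423240 - 1037977)/(297614 + (78 + 281250)) = -1461217/(297614 + 281328) = -1461217/578942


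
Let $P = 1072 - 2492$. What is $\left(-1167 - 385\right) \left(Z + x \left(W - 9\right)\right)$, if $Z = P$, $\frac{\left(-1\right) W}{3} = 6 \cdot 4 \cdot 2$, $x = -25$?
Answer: $-3732560$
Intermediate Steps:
$P = -1420$
$W = -144$ ($W = - 3 \cdot 6 \cdot 4 \cdot 2 = - 3 \cdot 24 \cdot 2 = \left(-3\right) 48 = -144$)
$Z = -1420$
$\left(-1167 - 385\right) \left(Z + x \left(W - 9\right)\right) = \left(-1167 - 385\right) \left(-1420 - 25 \left(-144 - 9\right)\right) = \left(-1167 - 385\right) \left(-1420 - -3825\right) = - 1552 \left(-1420 + 3825\right) = \left(-1552\right) 2405 = -3732560$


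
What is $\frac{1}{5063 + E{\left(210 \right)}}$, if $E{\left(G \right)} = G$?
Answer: $\frac{1}{5273} \approx 0.00018965$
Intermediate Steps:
$\frac{1}{5063 + E{\left(210 \right)}} = \frac{1}{5063 + 210} = \frac{1}{5273}$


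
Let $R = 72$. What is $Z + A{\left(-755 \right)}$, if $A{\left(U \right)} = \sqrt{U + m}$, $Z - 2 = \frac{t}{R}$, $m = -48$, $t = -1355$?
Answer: $- \frac{1211}{72} + i \sqrt{803} \approx -16.819 + 28.337 i$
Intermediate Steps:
$Z = - \frac{1211}{72}$ ($Z = 2 + \frac{1}{72} \left(-1355\right) = 2 - \frac{1355}{72} = - \frac{1211}{72} \approx -16.819$)
$A{\left(U \right)} = \sqrt{-48 + U}$ ($A{\left(U \right)} = \sqrt{U - 48} = \sqrt{-48 + U}$)
$Z + A{\left(-755 \right)} = - \frac{1211}{72} + \sqrt{-48 - 755} = - \frac{1211}{72} + \sqrt{-803} = - \frac{1211}{72} + i \sqrt{803}$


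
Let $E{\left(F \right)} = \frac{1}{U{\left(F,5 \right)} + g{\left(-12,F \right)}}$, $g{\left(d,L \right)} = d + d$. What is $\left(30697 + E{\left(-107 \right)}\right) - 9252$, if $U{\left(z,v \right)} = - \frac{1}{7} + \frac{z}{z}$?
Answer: $\frac{3474083}{162} \approx 21445.0$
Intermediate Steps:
$U{\left(z,v \right)} = \frac{6}{7}$ ($U{\left(z,v \right)} = \left(-1\right) \frac{1}{7} + 1 = - \frac{1}{7} + 1 = \frac{6}{7}$)
$g{\left(d,L \right)} = 2 d$
$E{\left(F \right)} = - \frac{7}{162}$ ($E{\left(F \right)} = \frac{1}{\frac{6}{7} + 2 \left(-12\right)} = \frac{1}{\frac{6}{7} - 24} = \frac{1}{- \frac{162}{7}} = - \frac{7}{162}$)
$\left(30697 + E{\left(-107 \right)}\right) - 9252 = \left(30697 - \frac{7}{162}\right) - 9252 = \frac{4972907}{162} - 9252 = \frac{3474083}{162}$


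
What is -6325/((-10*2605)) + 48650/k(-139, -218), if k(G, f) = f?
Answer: -25319073/113578 ≈ -222.92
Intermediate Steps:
-6325/((-10*2605)) + 48650/k(-139, -218) = -6325/((-10*2605)) + 48650/(-218) = -6325/(-26050) + 48650*(-1/218) = -6325*(-1/26050) - 24325/109 = 253/1042 - 24325/109 = -25319073/113578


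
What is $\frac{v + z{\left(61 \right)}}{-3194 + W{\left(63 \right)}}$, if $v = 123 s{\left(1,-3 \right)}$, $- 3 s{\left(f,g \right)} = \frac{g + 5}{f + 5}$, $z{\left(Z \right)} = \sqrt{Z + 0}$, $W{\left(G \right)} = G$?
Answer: $\frac{41}{9393} - \frac{\sqrt{61}}{3131} \approx 0.0018705$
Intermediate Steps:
$z{\left(Z \right)} = \sqrt{Z}$
$s{\left(f,g \right)} = - \frac{5 + g}{3 \left(5 + f\right)}$ ($s{\left(f,g \right)} = - \frac{\left(g + 5\right) \frac{1}{f + 5}}{3} = - \frac{\left(5 + g\right) \frac{1}{5 + f}}{3} = - \frac{\frac{1}{5 + f} \left(5 + g\right)}{3} = - \frac{5 + g}{3 \left(5 + f\right)}$)
$v = - \frac{41}{3}$ ($v = 123 \frac{-5 - -3}{3 \left(5 + 1\right)} = 123 \frac{-5 + 3}{3 \cdot 6} = 123 \cdot \frac{1}{3} \cdot \frac{1}{6} \left(-2\right) = 123 \left(- \frac{1}{9}\right) = - \frac{41}{3} \approx -13.667$)
$\frac{v + z{\left(61 \right)}}{-3194 + W{\left(63 \right)}} = \frac{- \frac{41}{3} + \sqrt{61}}{-3194 + 63} = \frac{- \frac{41}{3} + \sqrt{61}}{-3131} = \left(- \frac{41}{3} + \sqrt{61}\right) \left(- \frac{1}{3131}\right) = \frac{41}{9393} - \frac{\sqrt{61}}{3131}$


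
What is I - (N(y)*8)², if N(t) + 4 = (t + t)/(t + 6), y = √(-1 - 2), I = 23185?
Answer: (-243003*I + 90692*√3)/(-11*I + 4*√3) ≈ 22256.0 + 262.37*I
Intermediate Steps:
y = I*√3 (y = √(-3) = I*√3 ≈ 1.732*I)
N(t) = -4 + 2*t/(6 + t) (N(t) = -4 + (t + t)/(t + 6) = -4 + (2*t)/(6 + t) = -4 + 2*t/(6 + t))
I - (N(y)*8)² = 23185 - ((2*(-12 - I*√3)/(6 + I*√3))*8)² = 23185 - (16*(-12 - I*√3)/(6 + I*√3))² = 23185 - 256*(-12 - I*√3)²/(6 + I*√3)²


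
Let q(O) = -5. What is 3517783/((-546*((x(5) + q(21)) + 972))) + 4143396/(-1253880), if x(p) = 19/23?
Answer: -140563756901/14110747560 ≈ -9.9615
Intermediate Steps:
x(p) = 19/23 (x(p) = 19*(1/23) = 19/23)
3517783/((-546*((x(5) + q(21)) + 972))) + 4143396/(-1253880) = 3517783/((-546*((19/23 - 5) + 972))) + 4143396/(-1253880) = 3517783/((-546*(-96/23 + 972))) + 4143396*(-1/1253880) = 3517783/((-546*22260/23)) - 345283/104490 = 3517783/(-12153960/23) - 345283/104490 = 3517783*(-23/12153960) - 345283/104490 = -80909009/12153960 - 345283/104490 = -140563756901/14110747560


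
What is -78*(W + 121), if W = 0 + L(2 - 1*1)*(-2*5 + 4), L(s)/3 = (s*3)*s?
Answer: -5226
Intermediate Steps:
L(s) = 9*s² (L(s) = 3*((s*3)*s) = 3*((3*s)*s) = 3*(3*s²) = 9*s²)
W = -54 (W = 0 + (9*(2 - 1*1)²)*(-2*5 + 4) = 0 + (9*(2 - 1)²)*(-10 + 4) = 0 + (9*1²)*(-6) = 0 + (9*1)*(-6) = 0 + 9*(-6) = 0 - 54 = -54)
-78*(W + 121) = -78*(-54 + 121) = -78*67 = -5226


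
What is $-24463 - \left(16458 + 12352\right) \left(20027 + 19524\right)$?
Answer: $-1139488773$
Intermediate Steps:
$-24463 - \left(16458 + 12352\right) \left(20027 + 19524\right) = -24463 - 28810 \cdot 39551 = -24463 - 1139464310 = -1139488773$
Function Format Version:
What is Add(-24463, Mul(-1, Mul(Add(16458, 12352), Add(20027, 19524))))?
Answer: -1139488773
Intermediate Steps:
Add(-24463, Mul(-1, Mul(Add(16458, 12352), Add(20027, 19524)))) = Add(-24463, Mul(-1, Mul(28810, 39551))) = Add(-24463, Mul(-1, 1139464310)) = Add(-24463, -1139464310) = -1139488773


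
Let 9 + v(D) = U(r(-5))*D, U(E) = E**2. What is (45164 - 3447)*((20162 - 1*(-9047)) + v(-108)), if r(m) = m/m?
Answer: 1213630964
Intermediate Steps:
r(m) = 1
v(D) = -9 + D (v(D) = -9 + 1**2*D = -9 + 1*D = -9 + D)
(45164 - 3447)*((20162 - 1*(-9047)) + v(-108)) = (45164 - 3447)*((20162 - 1*(-9047)) + (-9 - 108)) = 41717*((20162 + 9047) - 117) = 41717*(29209 - 117) = 41717*29092 = 1213630964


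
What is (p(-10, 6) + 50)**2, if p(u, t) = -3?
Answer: 2209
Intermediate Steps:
(p(-10, 6) + 50)**2 = (-3 + 50)**2 = 47**2 = 2209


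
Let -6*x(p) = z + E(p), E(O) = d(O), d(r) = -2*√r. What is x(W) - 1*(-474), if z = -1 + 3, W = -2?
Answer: 1421/3 + I*√2/3 ≈ 473.67 + 0.4714*I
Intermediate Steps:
E(O) = -2*√O
z = 2
x(p) = -⅓ + √p/3 (x(p) = -(2 - 2*√p)/6 = -⅓ + √p/3)
x(W) - 1*(-474) = (-⅓ + √(-2)/3) - 1*(-474) = (-⅓ + (I*√2)/3) + 474 = (-⅓ + I*√2/3) + 474 = 1421/3 + I*√2/3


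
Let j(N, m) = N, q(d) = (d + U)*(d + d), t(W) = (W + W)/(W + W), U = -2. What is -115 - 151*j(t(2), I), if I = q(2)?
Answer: -266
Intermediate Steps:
t(W) = 1 (t(W) = (2*W)/((2*W)) = (2*W)*(1/(2*W)) = 1)
q(d) = 2*d*(-2 + d) (q(d) = (d - 2)*(d + d) = (-2 + d)*(2*d) = 2*d*(-2 + d))
I = 0 (I = 2*2*(-2 + 2) = 2*2*0 = 0)
-115 - 151*j(t(2), I) = -115 - 151*1 = -115 - 151 = -266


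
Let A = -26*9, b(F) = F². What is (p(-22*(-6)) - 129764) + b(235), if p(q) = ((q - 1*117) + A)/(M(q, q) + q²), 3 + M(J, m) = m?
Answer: -436127762/5851 ≈ -74539.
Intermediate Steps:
M(J, m) = -3 + m
A = -234
p(q) = (-351 + q)/(-3 + q + q²) (p(q) = ((q - 1*117) - 234)/((-3 + q) + q²) = ((q - 117) - 234)/(-3 + q + q²) = ((-117 + q) - 234)/(-3 + q + q²) = (-351 + q)/(-3 + q + q²))
(p(-22*(-6)) - 129764) + b(235) = ((-351 - 22*(-6))/(-3 - 22*(-6) + (-22*(-6))²) - 129764) + 235² = ((-351 + 132)/(-3 + 132 + 132²) - 129764) + 55225 = (-219/(-3 + 132 + 17424) - 129764) + 55225 = (-219/17553 - 129764) + 55225 = ((1/17553)*(-219) - 129764) + 55225 = (-73/5851 - 129764) + 55225 = -759249237/5851 + 55225 = -436127762/5851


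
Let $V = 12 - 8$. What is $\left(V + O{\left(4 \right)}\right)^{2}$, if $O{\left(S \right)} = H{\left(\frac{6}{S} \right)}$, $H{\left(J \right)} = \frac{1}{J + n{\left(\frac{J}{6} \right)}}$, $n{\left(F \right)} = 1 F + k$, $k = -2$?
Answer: $0$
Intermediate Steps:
$n{\left(F \right)} = -2 + F$ ($n{\left(F \right)} = 1 F - 2 = F - 2 = -2 + F$)
$H{\left(J \right)} = \frac{1}{-2 + \frac{7 J}{6}}$ ($H{\left(J \right)} = \frac{1}{J + \left(-2 + \frac{J}{6}\right)} = \frac{1}{-2 + \frac{7 J}{6}}$)
$O{\left(S \right)} = \frac{6}{-12 + \frac{42}{S}}$ ($O{\left(S \right)} = \frac{6}{-12 + 7 \frac{6}{S}} = \frac{6}{-12 + \frac{42}{S}}$)
$V = 4$ ($V = 12 - 8 = 4$)
$\left(V + O{\left(4 \right)}\right)^{2} = \left(4 + \frac{4}{7 - 8}\right)^{2} = \left(4 + \frac{4}{-1}\right)^{2} = \left(4 + 4 \left(-1\right)\right)^{2} = \left(4 - 4\right)^{2} = 0^{2} = 0$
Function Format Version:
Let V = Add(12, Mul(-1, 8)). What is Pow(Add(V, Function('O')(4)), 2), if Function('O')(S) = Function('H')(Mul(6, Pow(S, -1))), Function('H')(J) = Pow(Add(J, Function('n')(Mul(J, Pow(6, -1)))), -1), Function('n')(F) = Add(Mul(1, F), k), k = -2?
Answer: 0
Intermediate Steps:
Function('n')(F) = Add(-2, F) (Function('n')(F) = Add(Mul(1, F), -2) = Add(F, -2) = Add(-2, F))
Function('H')(J) = Pow(Add(-2, Mul(Rational(7, 6), J)), -1) (Function('H')(J) = Pow(Add(J, Add(-2, Mul(J, Pow(6, -1)))), -1) = Pow(Add(J, Add(-2, Mul(J, Rational(1, 6)))), -1) = Pow(Add(J, Add(-2, Mul(Rational(1, 6), J))), -1) = Pow(Add(-2, Mul(Rational(7, 6), J)), -1))
Function('O')(S) = Mul(6, Pow(Add(-12, Mul(42, Pow(S, -1))), -1)) (Function('O')(S) = Mul(6, Pow(Add(-12, Mul(7, Mul(6, Pow(S, -1)))), -1)) = Mul(6, Pow(Add(-12, Mul(42, Pow(S, -1))), -1)))
V = 4 (V = Add(12, -8) = 4)
Pow(Add(V, Function('O')(4)), 2) = Pow(Add(4, Mul(4, Pow(Add(7, Mul(-2, 4)), -1))), 2) = Pow(Add(4, Mul(4, Pow(Add(7, -8), -1))), 2) = Pow(Add(4, Mul(4, Pow(-1, -1))), 2) = Pow(Add(4, Mul(4, -1)), 2) = Pow(Add(4, -4), 2) = Pow(0, 2) = 0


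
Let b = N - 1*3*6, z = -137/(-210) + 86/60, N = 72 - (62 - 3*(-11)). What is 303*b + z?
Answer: -434732/35 ≈ -12421.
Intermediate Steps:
N = -23 (N = 72 - (62 + 33) = 72 - 1*95 = 72 - 95 = -23)
z = 73/35 (z = -137*(-1/210) + 86*(1/60) = 137/210 + 43/30 = 73/35 ≈ 2.0857)
b = -41 (b = -23 - 1*3*6 = -23 - 3*6 = -23 - 18 = -41)
303*b + z = 303*(-41) + 73/35 = -12423 + 73/35 = -434732/35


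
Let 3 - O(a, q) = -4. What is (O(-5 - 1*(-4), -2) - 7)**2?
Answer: 0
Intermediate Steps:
O(a, q) = 7 (O(a, q) = 3 - 1*(-4) = 3 + 4 = 7)
(O(-5 - 1*(-4), -2) - 7)**2 = (7 - 7)**2 = 0**2 = 0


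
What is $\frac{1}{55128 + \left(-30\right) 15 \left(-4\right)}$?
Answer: $\frac{1}{56928} \approx 1.7566 \cdot 10^{-5}$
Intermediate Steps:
$\frac{1}{55128 + \left(-30\right) 15 \left(-4\right)} = \frac{1}{55128 - -1800} = \frac{1}{55128 + 1800} = \frac{1}{56928}$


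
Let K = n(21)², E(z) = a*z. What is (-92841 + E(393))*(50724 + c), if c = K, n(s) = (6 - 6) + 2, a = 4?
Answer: -4629893832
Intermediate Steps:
n(s) = 2 (n(s) = 0 + 2 = 2)
E(z) = 4*z
K = 4 (K = 2² = 4)
c = 4
(-92841 + E(393))*(50724 + c) = (-92841 + 4*393)*(50724 + 4) = (-92841 + 1572)*50728 = -91269*50728 = -4629893832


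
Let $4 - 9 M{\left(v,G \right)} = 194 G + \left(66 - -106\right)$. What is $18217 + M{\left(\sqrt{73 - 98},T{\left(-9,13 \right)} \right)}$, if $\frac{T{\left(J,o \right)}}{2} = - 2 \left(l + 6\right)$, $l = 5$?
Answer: $\frac{172321}{9} \approx 19147.0$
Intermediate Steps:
$T{\left(J,o \right)} = -44$ ($T{\left(J,o \right)} = 2 \left(- 2 \left(5 + 6\right)\right) = 2 \left(\left(-2\right) 11\right) = 2 \left(-22\right) = -44$)
$M{\left(v,G \right)} = - \frac{56}{3} - \frac{194 G}{9}$ ($M{\left(v,G \right)} = \frac{4}{9} - \frac{194 G + \left(66 - -106\right)}{9} = \frac{4}{9} - \frac{194 G + \left(66 + 106\right)}{9} = \frac{4}{9} - \frac{194 G + 172}{9} = \frac{4}{9} - \frac{172 + 194 G}{9} = \frac{4}{9} - \left(\frac{172}{9} + \frac{194 G}{9}\right) = - \frac{56}{3} - \frac{194 G}{9}$)
$18217 + M{\left(\sqrt{73 - 98},T{\left(-9,13 \right)} \right)} = 18217 - - \frac{8368}{9} = 18217 + \left(- \frac{56}{3} + \frac{8536}{9}\right) = 18217 + \frac{8368}{9} = \frac{172321}{9}$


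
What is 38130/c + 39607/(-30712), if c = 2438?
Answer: 537243347/37437928 ≈ 14.350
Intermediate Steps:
38130/c + 39607/(-30712) = 38130/2438 + 39607/(-30712) = 38130*(1/2438) + 39607*(-1/30712) = 19065/1219 - 39607/30712 = 537243347/37437928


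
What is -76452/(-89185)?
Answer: 76452/89185 ≈ 0.85723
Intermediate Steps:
-76452/(-89185) = -76452*(-1)/89185 = -1*(-76452/89185) = 76452/89185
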